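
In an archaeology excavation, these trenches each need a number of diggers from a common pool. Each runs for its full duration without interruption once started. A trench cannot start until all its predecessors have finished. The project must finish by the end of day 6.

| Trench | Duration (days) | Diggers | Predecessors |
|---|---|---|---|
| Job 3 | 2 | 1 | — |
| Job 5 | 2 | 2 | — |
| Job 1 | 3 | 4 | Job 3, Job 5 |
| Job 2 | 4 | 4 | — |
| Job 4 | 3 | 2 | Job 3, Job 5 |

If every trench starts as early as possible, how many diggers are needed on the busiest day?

10

Early-start schedule: Job 3@1, Job 5@1, Job 1@3, Job 2@1, Job 4@3.
Load per day: day 1: 7, day 2: 7, day 3: 10, day 4: 10, day 5: 6, day 6: 0.
Peak is 10.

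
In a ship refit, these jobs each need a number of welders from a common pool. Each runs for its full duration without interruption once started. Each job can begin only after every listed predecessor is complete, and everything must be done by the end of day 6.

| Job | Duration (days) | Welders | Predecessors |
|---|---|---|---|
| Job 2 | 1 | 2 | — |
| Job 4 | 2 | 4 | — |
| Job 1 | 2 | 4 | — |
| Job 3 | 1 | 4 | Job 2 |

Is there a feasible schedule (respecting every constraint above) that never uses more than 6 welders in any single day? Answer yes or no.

Schedule Job 2@1, Job 4@2, Job 1@4, Job 3@6: d1:2  d2:4  d3:4  d4:4  d5:4  d6:4 — peak 4 ≤ 6.

yes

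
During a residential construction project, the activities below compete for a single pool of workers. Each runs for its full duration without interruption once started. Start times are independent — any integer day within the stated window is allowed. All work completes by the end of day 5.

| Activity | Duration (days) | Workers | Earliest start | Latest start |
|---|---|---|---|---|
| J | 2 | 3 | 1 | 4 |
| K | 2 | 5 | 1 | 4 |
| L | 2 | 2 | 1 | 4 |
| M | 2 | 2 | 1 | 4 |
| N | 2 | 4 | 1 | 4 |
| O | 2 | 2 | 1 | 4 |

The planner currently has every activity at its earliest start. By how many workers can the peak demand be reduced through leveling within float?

Early-start peak: d1:18  d2:18  d3:0  d4:0  d5:0 ⇒ 18.
Leveled (J@1, K@3, L@1, M@1, N@3, O@1): d1:9  d2:9  d3:9  d4:9  d5:0 ⇒ 9.
Reduction 18 − 9 = 9.

9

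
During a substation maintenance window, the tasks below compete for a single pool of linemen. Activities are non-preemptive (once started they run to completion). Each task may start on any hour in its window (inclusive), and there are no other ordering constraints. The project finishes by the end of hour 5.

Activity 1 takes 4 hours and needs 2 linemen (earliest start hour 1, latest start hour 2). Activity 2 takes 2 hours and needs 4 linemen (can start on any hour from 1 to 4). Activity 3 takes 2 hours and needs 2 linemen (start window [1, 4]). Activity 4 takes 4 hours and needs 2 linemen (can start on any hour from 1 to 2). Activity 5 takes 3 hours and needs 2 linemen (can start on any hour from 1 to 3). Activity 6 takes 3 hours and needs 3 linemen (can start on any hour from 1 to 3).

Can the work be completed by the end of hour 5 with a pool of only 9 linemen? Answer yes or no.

no

The minimum achievable peak is 10; 9 < 10, so no feasible schedule stays within the cap.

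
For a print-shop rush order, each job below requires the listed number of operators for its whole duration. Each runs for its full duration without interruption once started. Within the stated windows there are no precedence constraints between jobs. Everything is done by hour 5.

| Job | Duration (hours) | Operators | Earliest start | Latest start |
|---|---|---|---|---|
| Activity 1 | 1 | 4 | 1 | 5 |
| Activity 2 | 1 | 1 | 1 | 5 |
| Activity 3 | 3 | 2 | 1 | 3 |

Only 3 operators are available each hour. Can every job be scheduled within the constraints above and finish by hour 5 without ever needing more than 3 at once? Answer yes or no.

The minimum achievable peak is 4; 3 < 4, so no feasible schedule stays within the cap.

no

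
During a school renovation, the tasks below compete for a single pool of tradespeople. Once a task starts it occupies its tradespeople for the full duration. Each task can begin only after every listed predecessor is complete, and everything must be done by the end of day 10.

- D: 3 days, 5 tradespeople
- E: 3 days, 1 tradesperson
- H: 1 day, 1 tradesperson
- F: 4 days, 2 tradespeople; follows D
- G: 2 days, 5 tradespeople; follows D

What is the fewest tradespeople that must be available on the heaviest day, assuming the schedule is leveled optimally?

Early-start (D@1, E@1, H@1, F@4, G@4) gives peak 7: d1:7  d2:6  d3:6  d4:7  d5:7  d6:2  d7:2  d8:0  d9:0  d10:0.
Shift E→4, H→4, G→8.
Schedule D@1, E@4, H@4, F@4, G@8: d1:5  d2:5  d3:5  d4:4  d5:3  d6:3  d7:2  d8:5  d9:5  d10:0 — peak 5.

5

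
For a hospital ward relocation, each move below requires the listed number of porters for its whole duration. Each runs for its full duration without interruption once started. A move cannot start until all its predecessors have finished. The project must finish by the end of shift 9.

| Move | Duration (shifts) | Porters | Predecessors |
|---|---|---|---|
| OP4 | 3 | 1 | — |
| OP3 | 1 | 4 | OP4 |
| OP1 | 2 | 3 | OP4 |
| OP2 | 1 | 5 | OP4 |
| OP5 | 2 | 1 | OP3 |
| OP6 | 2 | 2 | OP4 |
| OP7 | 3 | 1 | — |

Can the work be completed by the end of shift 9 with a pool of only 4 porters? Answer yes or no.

The minimum achievable peak is 5; 4 < 5, so no feasible schedule stays within the cap.

no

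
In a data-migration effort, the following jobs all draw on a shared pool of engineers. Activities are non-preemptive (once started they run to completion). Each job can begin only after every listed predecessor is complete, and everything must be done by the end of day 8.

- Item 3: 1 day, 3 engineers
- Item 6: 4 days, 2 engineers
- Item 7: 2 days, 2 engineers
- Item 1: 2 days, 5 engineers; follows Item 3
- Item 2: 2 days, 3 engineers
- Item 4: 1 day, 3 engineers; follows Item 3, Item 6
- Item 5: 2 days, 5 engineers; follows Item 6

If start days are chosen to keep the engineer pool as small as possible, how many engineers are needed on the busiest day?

Early-start (Item 3@1, Item 6@1, Item 7@1, Item 1@2, Item 2@1, Item 4@5, Item 5@5) gives peak 12: d1:10  d2:12  d3:7  d4:2  d5:8  d6:5  d7:0  d8:0.
Shift Item 1→3, Item 2→5, Item 5→7.
Schedule Item 3@1, Item 6@1, Item 7@1, Item 1@3, Item 2@5, Item 4@5, Item 5@7: d1:7  d2:4  d3:7  d4:7  d5:6  d6:3  d7:5  d8:5 — peak 7.

7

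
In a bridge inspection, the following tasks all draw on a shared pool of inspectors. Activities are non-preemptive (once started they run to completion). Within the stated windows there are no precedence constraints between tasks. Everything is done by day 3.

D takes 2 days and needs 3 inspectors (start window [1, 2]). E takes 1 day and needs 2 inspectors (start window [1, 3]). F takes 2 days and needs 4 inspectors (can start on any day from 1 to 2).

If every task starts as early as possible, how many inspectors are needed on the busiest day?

Early-start schedule: D@1, E@1, F@1.
Load per day: day 1: 9, day 2: 7, day 3: 0.
Peak is 9.

9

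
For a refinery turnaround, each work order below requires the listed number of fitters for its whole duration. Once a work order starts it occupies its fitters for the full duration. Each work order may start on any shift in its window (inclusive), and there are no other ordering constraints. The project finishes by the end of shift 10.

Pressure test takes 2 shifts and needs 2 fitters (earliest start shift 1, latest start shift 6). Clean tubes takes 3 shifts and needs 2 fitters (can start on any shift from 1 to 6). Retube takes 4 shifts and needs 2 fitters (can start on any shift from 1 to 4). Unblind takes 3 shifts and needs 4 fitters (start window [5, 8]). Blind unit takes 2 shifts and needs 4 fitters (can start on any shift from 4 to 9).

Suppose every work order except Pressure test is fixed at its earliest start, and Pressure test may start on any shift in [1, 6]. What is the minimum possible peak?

8

Pressure test@1: s1:6  s2:6  s3:4  s4:6  s5:8  s6:4  s7:4  s8:0  s9:0  s10:0 → peak 8
Pressure test@2: s1:4  s2:6  s3:6  s4:6  s5:8  s6:4  s7:4  s8:0  s9:0  s10:0 → peak 8
Pressure test@3: s1:4  s2:4  s3:6  s4:8  s5:8  s6:4  s7:4  s8:0  s9:0  s10:0 → peak 8
Pressure test@4: s1:4  s2:4  s3:4  s4:8  s5:10  s6:4  s7:4  s8:0  s9:0  s10:0 → peak 10
Pressure test@5: s1:4  s2:4  s3:4  s4:6  s5:10  s6:6  s7:4  s8:0  s9:0  s10:0 → peak 10
Pressure test@6: s1:4  s2:4  s3:4  s4:6  s5:8  s6:6  s7:6  s8:0  s9:0  s10:0 → peak 8
Best is Pressure test@1, peak 8.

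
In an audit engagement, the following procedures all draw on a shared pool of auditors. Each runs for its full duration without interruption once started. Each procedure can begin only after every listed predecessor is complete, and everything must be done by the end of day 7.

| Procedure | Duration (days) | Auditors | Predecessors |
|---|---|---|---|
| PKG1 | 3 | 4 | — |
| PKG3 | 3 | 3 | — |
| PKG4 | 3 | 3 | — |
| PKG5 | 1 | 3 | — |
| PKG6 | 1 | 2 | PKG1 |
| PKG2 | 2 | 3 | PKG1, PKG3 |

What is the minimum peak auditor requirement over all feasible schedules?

7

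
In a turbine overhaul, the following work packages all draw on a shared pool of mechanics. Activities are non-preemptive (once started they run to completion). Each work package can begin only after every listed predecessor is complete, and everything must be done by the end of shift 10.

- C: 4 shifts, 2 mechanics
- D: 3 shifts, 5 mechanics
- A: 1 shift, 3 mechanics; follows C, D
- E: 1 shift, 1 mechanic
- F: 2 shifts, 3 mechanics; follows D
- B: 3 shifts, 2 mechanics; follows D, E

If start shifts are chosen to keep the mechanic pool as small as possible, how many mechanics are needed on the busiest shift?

5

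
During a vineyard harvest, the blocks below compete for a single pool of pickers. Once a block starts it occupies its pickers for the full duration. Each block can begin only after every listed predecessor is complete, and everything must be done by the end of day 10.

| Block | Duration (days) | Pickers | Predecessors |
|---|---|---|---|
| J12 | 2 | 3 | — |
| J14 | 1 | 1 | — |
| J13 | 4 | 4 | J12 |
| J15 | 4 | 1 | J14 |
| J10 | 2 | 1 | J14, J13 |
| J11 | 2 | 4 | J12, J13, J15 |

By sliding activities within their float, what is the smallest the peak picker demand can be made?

Schedule J12@1, J14@1, J13@3, J15@2, J10@7, J11@7: d1:4  d2:4  d3:5  d4:5  d5:5  d6:4  d7:5  d8:5  d9:0  d10:0 — peak 5.

5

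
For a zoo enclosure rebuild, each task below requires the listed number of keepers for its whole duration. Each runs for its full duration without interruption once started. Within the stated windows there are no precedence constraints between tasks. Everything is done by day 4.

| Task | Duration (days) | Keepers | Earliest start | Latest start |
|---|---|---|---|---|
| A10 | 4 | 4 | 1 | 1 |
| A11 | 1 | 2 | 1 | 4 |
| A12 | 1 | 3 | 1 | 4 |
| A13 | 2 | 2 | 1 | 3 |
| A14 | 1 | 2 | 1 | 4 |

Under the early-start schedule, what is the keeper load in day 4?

At early start, day 4 has: A10.
Demand: 4 = 4.

4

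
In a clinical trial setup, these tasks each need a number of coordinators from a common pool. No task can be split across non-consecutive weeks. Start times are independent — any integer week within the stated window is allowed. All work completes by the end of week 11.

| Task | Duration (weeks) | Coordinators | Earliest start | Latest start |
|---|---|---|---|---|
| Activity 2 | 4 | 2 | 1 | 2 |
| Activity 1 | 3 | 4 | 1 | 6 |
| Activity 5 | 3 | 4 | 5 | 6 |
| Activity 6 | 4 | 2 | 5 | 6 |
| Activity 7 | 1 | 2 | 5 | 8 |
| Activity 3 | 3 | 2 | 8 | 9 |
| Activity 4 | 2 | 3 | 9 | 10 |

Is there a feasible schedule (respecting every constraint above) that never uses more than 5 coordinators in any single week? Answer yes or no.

no

The minimum achievable peak is 6; 5 < 6, so no feasible schedule stays within the cap.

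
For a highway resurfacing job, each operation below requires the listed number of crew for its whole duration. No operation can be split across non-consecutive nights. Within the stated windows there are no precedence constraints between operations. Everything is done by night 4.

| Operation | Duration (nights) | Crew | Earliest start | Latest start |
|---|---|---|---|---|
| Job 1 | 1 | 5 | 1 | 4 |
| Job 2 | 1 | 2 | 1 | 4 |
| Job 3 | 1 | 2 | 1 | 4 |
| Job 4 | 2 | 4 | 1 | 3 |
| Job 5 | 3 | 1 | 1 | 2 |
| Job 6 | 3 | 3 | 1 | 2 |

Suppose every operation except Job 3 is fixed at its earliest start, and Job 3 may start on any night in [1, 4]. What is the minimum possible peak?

Job 3@1: n1:17  n2:8  n3:4  n4:0 → peak 17
Job 3@2: n1:15  n2:10  n3:4  n4:0 → peak 15
Job 3@3: n1:15  n2:8  n3:6  n4:0 → peak 15
Job 3@4: n1:15  n2:8  n3:4  n4:2 → peak 15
Best is Job 3@2, peak 15.

15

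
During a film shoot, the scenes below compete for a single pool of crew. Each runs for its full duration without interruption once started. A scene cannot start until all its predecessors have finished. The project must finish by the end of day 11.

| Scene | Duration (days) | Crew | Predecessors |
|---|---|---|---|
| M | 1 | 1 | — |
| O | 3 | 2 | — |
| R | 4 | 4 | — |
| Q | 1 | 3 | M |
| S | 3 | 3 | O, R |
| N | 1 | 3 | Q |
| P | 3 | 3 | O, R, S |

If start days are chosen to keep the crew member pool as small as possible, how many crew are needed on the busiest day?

6

Early-start (M@1, O@1, R@1, Q@2, S@5, N@3, P@8) gives peak 9: d1:7  d2:9  d3:9  d4:4  d5:3  d6:3  d7:3  d8:3  d9:3  d10:3  d11:0.
Shift R→2, Q→6, S→6, N→7, P→9.
Schedule M@1, O@1, R@2, Q@6, S@6, N@7, P@9: d1:3  d2:6  d3:6  d4:4  d5:4  d6:6  d7:6  d8:3  d9:3  d10:3  d11:3 — peak 6.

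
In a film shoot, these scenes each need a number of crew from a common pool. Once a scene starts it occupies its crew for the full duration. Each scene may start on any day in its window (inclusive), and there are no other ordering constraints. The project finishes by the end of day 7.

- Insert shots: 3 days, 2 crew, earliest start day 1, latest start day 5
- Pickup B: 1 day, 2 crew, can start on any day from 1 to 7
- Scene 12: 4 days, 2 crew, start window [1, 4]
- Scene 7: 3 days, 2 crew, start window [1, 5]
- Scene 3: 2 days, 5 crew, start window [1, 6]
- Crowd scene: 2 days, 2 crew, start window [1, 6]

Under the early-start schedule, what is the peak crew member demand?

15

Early-start schedule: Insert shots@1, Pickup B@1, Scene 12@1, Scene 7@1, Scene 3@1, Crowd scene@1.
Load per day: day 1: 15, day 2: 13, day 3: 6, day 4: 2, day 5: 0, day 6: 0, day 7: 0.
Peak is 15.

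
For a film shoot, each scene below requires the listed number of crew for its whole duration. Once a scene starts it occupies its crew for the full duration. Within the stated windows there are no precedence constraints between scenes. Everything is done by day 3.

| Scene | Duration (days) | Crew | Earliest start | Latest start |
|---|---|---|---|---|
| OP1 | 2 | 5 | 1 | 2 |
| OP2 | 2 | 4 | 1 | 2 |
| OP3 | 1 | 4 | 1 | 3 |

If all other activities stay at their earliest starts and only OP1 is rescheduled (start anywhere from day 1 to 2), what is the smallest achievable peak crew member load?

9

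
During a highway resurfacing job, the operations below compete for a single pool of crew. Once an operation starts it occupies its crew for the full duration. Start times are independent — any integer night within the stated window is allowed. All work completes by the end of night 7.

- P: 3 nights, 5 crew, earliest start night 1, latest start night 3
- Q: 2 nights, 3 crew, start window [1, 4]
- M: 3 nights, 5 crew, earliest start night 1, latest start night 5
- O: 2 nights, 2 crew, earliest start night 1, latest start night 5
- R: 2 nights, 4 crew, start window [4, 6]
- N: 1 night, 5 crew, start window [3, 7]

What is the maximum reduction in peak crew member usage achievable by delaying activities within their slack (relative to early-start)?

Early-start peak: n1:15  n2:15  n3:15  n4:4  n5:4  n6:0  n7:0 ⇒ 15.
Leveled (P@1, Q@1, M@4, O@3, R@5, N@7): n1:8  n2:8  n3:7  n4:7  n5:9  n6:9  n7:5 ⇒ 9.
Reduction 15 − 9 = 6.

6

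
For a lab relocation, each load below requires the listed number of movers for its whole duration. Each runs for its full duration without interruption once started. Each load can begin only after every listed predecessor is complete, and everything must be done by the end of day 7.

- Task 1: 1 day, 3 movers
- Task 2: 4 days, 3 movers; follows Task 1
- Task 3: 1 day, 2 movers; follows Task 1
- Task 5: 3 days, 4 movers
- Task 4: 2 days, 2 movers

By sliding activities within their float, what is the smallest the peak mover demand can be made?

7

Early-start (Task 1@1, Task 2@2, Task 3@2, Task 5@1, Task 4@1) gives peak 11: d1:9  d2:11  d3:7  d4:3  d5:3  d6:0  d7:0.
Shift Task 5→3.
Schedule Task 1@1, Task 2@2, Task 3@2, Task 5@3, Task 4@1: d1:5  d2:7  d3:7  d4:7  d5:7  d6:0  d7:0 — peak 7.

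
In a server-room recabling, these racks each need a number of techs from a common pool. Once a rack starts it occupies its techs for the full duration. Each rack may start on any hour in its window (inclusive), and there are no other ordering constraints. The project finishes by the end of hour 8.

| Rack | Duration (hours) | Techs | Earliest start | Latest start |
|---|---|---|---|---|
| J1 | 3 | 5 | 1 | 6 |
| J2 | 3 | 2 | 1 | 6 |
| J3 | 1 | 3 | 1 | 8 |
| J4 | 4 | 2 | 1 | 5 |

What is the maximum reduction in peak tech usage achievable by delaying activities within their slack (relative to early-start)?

7

Early-start peak: h1:12  h2:9  h3:9  h4:2  h5:0  h6:0  h7:0  h8:0 ⇒ 12.
Leveled (J1@1, J2@4, J3@4, J4@5): h1:5  h2:5  h3:5  h4:5  h5:4  h6:4  h7:2  h8:2 ⇒ 5.
Reduction 12 − 5 = 7.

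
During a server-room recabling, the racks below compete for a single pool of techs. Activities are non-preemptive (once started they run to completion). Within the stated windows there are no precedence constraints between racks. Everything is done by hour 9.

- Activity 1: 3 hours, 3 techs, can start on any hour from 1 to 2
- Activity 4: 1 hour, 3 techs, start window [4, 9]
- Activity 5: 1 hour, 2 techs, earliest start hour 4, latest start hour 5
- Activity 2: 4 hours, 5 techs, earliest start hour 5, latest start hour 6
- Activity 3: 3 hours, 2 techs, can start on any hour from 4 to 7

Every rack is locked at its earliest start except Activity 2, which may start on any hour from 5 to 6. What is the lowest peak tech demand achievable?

7

Activity 2@5: h1:3  h2:3  h3:3  h4:7  h5:7  h6:7  h7:5  h8:5  h9:0 → peak 7
Activity 2@6: h1:3  h2:3  h3:3  h4:7  h5:2  h6:7  h7:5  h8:5  h9:5 → peak 7
Best is Activity 2@5, peak 7.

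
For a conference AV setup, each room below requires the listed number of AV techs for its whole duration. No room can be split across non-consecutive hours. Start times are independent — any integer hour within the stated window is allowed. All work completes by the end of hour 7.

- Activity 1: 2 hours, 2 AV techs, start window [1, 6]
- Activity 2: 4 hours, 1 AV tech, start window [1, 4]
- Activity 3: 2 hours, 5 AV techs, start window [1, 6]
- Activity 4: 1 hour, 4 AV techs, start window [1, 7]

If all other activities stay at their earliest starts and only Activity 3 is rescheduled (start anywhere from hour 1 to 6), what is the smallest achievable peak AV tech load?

Activity 3@1: h1:12  h2:8  h3:1  h4:1  h5:0  h6:0  h7:0 → peak 12
Activity 3@2: h1:7  h2:8  h3:6  h4:1  h5:0  h6:0  h7:0 → peak 8
Activity 3@3: h1:7  h2:3  h3:6  h4:6  h5:0  h6:0  h7:0 → peak 7
Activity 3@4: h1:7  h2:3  h3:1  h4:6  h5:5  h6:0  h7:0 → peak 7
Activity 3@5: h1:7  h2:3  h3:1  h4:1  h5:5  h6:5  h7:0 → peak 7
Activity 3@6: h1:7  h2:3  h3:1  h4:1  h5:0  h6:5  h7:5 → peak 7
Best is Activity 3@3, peak 7.

7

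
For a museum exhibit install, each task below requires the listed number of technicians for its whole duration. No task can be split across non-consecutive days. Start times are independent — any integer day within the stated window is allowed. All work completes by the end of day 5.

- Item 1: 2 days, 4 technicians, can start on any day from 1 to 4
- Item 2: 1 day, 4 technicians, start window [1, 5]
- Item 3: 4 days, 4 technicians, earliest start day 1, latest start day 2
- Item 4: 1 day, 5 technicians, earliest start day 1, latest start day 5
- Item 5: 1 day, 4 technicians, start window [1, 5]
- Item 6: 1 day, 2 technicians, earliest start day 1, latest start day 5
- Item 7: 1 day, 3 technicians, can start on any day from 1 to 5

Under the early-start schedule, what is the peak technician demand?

26

Early-start schedule: Item 1@1, Item 2@1, Item 3@1, Item 4@1, Item 5@1, Item 6@1, Item 7@1.
Load per day: day 1: 26, day 2: 8, day 3: 4, day 4: 4, day 5: 0.
Peak is 26.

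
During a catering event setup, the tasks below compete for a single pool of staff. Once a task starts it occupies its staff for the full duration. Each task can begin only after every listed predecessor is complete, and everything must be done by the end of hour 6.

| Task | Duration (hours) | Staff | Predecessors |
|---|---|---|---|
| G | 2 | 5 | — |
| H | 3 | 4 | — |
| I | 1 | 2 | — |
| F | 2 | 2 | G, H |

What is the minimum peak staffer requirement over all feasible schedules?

9

Early-start (G@1, H@1, I@1, F@4) gives peak 11: h1:11  h2:9  h3:4  h4:2  h5:2  h6:0.
Shift I→3.
Schedule G@1, H@1, I@3, F@4: h1:9  h2:9  h3:6  h4:2  h5:2  h6:0 — peak 9.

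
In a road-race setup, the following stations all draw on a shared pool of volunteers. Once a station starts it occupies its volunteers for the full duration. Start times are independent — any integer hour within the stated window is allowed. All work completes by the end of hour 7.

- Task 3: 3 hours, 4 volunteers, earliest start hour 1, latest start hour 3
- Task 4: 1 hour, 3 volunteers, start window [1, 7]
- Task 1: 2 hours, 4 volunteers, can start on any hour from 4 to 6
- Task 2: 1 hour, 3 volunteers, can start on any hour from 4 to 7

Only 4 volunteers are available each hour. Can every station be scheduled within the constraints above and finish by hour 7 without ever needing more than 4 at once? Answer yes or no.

yes

Schedule Task 3@1, Task 4@4, Task 1@5, Task 2@7: h1:4  h2:4  h3:4  h4:3  h5:4  h6:4  h7:3 — peak 4 ≤ 4.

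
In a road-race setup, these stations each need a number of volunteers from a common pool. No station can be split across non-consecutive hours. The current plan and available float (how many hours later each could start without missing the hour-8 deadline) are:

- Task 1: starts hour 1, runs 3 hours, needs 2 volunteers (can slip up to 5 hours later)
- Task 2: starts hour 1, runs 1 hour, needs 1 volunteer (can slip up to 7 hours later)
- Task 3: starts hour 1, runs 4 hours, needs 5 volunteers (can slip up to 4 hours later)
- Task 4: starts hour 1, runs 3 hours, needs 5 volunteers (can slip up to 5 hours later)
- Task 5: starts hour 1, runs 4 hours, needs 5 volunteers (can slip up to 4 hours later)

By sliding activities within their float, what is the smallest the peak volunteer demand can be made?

10

Early-start (Task 1@1, Task 2@1, Task 3@1, Task 4@1, Task 5@1) gives peak 18: h1:18  h2:17  h3:17  h4:10  h5:0  h6:0  h7:0  h8:0.
Shift Task 4→4, Task 5→5.
Schedule Task 1@1, Task 2@1, Task 3@1, Task 4@4, Task 5@5: h1:8  h2:7  h3:7  h4:10  h5:10  h6:10  h7:5  h8:5 — peak 10.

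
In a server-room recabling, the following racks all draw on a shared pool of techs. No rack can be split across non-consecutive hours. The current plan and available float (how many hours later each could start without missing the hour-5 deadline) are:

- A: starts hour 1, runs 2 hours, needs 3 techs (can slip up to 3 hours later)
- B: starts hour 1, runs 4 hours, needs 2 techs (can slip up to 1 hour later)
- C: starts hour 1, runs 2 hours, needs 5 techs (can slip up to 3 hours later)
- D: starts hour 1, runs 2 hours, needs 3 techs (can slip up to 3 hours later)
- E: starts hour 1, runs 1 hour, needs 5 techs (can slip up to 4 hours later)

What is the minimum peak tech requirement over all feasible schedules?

8

Early-start (A@1, B@1, C@1, D@1, E@1) gives peak 18: h1:18  h2:13  h3:2  h4:2  h5:0.
Shift C→3, E→5.
Schedule A@1, B@1, C@3, D@1, E@5: h1:8  h2:8  h3:7  h4:7  h5:5 — peak 8.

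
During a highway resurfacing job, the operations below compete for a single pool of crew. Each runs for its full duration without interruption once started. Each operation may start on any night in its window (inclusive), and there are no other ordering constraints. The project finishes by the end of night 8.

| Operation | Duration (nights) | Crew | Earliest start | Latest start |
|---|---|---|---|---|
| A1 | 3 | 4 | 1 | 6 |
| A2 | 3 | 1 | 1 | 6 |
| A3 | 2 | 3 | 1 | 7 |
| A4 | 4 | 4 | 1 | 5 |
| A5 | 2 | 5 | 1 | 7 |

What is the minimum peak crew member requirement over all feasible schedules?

8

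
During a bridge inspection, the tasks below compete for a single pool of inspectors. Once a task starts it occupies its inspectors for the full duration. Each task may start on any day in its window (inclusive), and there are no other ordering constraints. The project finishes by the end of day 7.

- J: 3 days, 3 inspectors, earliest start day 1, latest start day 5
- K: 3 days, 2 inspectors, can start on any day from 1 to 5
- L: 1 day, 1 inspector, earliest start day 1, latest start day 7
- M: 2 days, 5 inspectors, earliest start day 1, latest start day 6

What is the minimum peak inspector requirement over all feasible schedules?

Early-start (J@1, K@1, L@1, M@1) gives peak 11: d1:11  d2:10  d3:5  d4:0  d5:0  d6:0  d7:0.
Shift L→4, M→5.
Schedule J@1, K@1, L@4, M@5: d1:5  d2:5  d3:5  d4:1  d5:5  d6:5  d7:0 — peak 5.

5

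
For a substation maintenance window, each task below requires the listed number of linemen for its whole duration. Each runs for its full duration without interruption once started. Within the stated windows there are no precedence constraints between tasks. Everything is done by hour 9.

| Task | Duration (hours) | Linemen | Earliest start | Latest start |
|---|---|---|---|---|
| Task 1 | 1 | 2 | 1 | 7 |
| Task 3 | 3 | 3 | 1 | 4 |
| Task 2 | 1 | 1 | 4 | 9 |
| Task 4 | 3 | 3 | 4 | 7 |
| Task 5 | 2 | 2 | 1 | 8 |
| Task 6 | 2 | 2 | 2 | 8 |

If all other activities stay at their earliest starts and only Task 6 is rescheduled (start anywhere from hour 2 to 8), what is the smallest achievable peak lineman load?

7

Task 6@2: h1:7  h2:7  h3:5  h4:4  h5:3  h6:3  h7:0  h8:0  h9:0 → peak 7
Task 6@3: h1:7  h2:5  h3:5  h4:6  h5:3  h6:3  h7:0  h8:0  h9:0 → peak 7
Task 6@4: h1:7  h2:5  h3:3  h4:6  h5:5  h6:3  h7:0  h8:0  h9:0 → peak 7
Task 6@5: h1:7  h2:5  h3:3  h4:4  h5:5  h6:5  h7:0  h8:0  h9:0 → peak 7
Task 6@6: h1:7  h2:5  h3:3  h4:4  h5:3  h6:5  h7:2  h8:0  h9:0 → peak 7
Task 6@7: h1:7  h2:5  h3:3  h4:4  h5:3  h6:3  h7:2  h8:2  h9:0 → peak 7
Task 6@8: h1:7  h2:5  h3:3  h4:4  h5:3  h6:3  h7:0  h8:2  h9:2 → peak 7
Best is Task 6@2, peak 7.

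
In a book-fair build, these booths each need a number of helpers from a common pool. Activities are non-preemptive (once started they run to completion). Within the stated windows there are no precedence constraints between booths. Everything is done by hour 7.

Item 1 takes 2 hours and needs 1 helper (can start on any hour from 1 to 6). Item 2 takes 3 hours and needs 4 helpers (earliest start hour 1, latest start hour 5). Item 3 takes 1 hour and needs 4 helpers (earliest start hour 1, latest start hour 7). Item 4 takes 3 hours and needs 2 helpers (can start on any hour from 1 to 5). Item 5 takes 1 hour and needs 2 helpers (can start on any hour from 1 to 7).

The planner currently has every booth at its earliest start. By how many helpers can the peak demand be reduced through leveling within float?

9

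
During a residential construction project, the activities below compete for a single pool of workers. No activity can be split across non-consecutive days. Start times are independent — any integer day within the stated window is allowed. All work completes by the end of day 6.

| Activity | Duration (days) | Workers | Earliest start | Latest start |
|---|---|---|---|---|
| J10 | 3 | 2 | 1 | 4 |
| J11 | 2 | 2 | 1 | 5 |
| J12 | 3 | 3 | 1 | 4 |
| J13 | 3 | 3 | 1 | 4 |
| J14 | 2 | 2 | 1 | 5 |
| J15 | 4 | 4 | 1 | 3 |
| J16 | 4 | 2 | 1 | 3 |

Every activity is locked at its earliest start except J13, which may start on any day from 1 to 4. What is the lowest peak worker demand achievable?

J13@1: d1:18  d2:18  d3:14  d4:6  d5:0  d6:0 → peak 18
J13@2: d1:15  d2:18  d3:14  d4:9  d5:0  d6:0 → peak 18
J13@3: d1:15  d2:15  d3:14  d4:9  d5:3  d6:0 → peak 15
J13@4: d1:15  d2:15  d3:11  d4:9  d5:3  d6:3 → peak 15
Best is J13@3, peak 15.

15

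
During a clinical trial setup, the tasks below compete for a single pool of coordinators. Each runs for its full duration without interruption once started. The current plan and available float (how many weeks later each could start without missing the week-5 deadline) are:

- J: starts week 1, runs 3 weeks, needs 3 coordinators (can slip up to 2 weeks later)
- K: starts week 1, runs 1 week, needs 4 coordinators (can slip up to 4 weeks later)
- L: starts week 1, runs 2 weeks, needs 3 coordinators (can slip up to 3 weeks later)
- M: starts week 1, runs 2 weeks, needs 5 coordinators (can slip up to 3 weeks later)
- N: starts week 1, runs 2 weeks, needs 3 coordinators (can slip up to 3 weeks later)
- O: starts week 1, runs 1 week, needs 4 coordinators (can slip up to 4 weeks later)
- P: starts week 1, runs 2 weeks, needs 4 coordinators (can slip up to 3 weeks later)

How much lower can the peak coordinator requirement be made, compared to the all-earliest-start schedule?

16

Early-start peak: w1:26  w2:18  w3:3  w4:0  w5:0 ⇒ 26.
Leveled (J@1, K@1, L@1, M@4, N@2, O@3, P@4): w1:10  w2:9  w3:10  w4:9  w5:9 ⇒ 10.
Reduction 26 − 10 = 16.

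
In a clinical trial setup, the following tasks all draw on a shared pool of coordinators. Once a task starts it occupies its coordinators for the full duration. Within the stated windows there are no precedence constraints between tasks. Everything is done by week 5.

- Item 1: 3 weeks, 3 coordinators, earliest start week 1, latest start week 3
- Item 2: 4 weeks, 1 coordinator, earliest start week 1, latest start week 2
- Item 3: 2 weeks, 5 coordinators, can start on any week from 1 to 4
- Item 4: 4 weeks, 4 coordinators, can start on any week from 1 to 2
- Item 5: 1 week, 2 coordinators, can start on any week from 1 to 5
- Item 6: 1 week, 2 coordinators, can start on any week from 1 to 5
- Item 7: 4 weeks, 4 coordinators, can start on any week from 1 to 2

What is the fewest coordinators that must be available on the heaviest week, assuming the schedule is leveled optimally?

Early-start (Item 1@1, Item 2@1, Item 3@1, Item 4@1, Item 5@1, Item 6@1, Item 7@1) gives peak 21: w1:21  w2:17  w3:12  w4:9  w5:0.
Shift Item 3→4, Item 7→2.
Schedule Item 1@1, Item 2@1, Item 3@4, Item 4@1, Item 5@1, Item 6@1, Item 7@2: w1:12  w2:12  w3:12  w4:14  w5:9 — peak 14.

14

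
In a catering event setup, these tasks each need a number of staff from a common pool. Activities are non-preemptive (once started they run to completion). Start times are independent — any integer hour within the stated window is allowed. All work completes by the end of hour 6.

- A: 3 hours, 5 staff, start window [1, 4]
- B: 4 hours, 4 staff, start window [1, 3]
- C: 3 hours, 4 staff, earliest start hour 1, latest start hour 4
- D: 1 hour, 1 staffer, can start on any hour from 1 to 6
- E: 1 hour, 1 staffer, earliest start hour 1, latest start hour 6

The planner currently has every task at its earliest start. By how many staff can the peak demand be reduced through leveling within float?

Early-start peak: h1:15  h2:13  h3:13  h4:4  h5:0  h6:0 ⇒ 15.
Leveled (A@1, B@1, C@4, D@4, E@5): h1:9  h2:9  h3:9  h4:9  h5:5  h6:4 ⇒ 9.
Reduction 15 − 9 = 6.

6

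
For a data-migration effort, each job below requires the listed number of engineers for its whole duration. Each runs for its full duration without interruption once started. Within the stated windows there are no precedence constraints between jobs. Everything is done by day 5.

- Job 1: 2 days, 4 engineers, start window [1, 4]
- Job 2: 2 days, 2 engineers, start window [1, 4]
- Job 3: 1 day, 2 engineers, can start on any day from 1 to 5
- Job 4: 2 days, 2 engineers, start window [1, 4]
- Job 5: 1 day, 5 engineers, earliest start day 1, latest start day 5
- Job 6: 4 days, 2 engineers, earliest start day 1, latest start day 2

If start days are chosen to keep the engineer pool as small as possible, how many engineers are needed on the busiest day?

7

Early-start (Job 1@1, Job 2@1, Job 3@1, Job 4@1, Job 5@1, Job 6@1) gives peak 17: d1:17  d2:10  d3:2  d4:2  d5:0.
Shift Job 2→3, Job 4→3, Job 5→5, Job 6→2.
Schedule Job 1@1, Job 2@3, Job 3@1, Job 4@3, Job 5@5, Job 6@2: d1:6  d2:6  d3:6  d4:6  d5:7 — peak 7.
Total engineer-days = 31 over 5 days ⇒ peak ≥ ⌈31/5⌉ = 7, so 7 is optimal.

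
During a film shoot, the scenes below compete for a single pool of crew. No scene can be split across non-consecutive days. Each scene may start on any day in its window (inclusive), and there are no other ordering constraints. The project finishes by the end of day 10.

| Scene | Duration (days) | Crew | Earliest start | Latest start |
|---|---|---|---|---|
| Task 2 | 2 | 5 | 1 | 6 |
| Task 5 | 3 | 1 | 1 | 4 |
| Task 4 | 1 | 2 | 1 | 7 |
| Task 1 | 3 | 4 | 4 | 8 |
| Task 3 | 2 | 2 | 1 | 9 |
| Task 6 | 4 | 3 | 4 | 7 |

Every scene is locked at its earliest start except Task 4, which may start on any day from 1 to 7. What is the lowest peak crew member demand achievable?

8

Task 4@1: d1:10  d2:8  d3:1  d4:7  d5:7  d6:7  d7:3  d8:0  d9:0  d10:0 → peak 10
Task 4@2: d1:8  d2:10  d3:1  d4:7  d5:7  d6:7  d7:3  d8:0  d9:0  d10:0 → peak 10
Task 4@3: d1:8  d2:8  d3:3  d4:7  d5:7  d6:7  d7:3  d8:0  d9:0  d10:0 → peak 8
Task 4@4: d1:8  d2:8  d3:1  d4:9  d5:7  d6:7  d7:3  d8:0  d9:0  d10:0 → peak 9
Task 4@5: d1:8  d2:8  d3:1  d4:7  d5:9  d6:7  d7:3  d8:0  d9:0  d10:0 → peak 9
Task 4@6: d1:8  d2:8  d3:1  d4:7  d5:7  d6:9  d7:3  d8:0  d9:0  d10:0 → peak 9
Task 4@7: d1:8  d2:8  d3:1  d4:7  d5:7  d6:7  d7:5  d8:0  d9:0  d10:0 → peak 8
Best is Task 4@3, peak 8.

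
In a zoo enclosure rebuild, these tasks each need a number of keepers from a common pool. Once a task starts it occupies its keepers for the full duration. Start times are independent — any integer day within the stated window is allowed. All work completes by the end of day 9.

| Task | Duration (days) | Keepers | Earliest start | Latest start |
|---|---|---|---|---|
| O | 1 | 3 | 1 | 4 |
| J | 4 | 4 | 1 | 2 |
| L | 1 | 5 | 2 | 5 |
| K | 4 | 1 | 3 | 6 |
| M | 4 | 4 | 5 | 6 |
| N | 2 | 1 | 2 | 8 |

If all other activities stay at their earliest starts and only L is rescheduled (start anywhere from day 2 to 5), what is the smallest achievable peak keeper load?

10

L@2: d1:7  d2:10  d3:6  d4:5  d5:5  d6:5  d7:4  d8:4  d9:0 → peak 10
L@3: d1:7  d2:5  d3:11  d4:5  d5:5  d6:5  d7:4  d8:4  d9:0 → peak 11
L@4: d1:7  d2:5  d3:6  d4:10  d5:5  d6:5  d7:4  d8:4  d9:0 → peak 10
L@5: d1:7  d2:5  d3:6  d4:5  d5:10  d6:5  d7:4  d8:4  d9:0 → peak 10
Best is L@2, peak 10.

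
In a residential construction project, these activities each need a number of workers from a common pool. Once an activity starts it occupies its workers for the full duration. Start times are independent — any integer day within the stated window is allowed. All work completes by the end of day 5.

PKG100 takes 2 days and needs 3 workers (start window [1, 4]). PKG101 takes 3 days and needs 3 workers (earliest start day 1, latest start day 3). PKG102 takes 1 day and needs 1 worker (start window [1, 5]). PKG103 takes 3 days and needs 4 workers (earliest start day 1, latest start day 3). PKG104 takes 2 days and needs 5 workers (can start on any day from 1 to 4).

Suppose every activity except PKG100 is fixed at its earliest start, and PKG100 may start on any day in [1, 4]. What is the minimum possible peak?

13

PKG100@1: d1:16  d2:15  d3:7  d4:0  d5:0 → peak 16
PKG100@2: d1:13  d2:15  d3:10  d4:0  d5:0 → peak 15
PKG100@3: d1:13  d2:12  d3:10  d4:3  d5:0 → peak 13
PKG100@4: d1:13  d2:12  d3:7  d4:3  d5:3 → peak 13
Best is PKG100@3, peak 13.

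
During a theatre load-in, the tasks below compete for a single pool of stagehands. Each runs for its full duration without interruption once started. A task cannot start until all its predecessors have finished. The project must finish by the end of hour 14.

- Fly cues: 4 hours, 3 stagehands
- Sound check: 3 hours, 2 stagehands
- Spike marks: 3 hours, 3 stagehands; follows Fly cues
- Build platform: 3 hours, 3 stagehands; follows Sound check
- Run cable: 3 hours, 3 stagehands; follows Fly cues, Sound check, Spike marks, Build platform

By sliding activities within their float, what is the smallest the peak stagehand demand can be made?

5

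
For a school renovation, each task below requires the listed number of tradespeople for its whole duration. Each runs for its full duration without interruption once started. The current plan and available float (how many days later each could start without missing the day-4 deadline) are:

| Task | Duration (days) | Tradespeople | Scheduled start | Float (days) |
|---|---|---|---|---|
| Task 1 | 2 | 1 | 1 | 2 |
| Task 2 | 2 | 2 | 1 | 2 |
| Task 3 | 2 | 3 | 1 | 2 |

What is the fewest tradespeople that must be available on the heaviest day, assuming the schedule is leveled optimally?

3

Early-start (Task 1@1, Task 2@1, Task 3@1) gives peak 6: d1:6  d2:6  d3:0  d4:0.
Shift Task 3→3.
Schedule Task 1@1, Task 2@1, Task 3@3: d1:3  d2:3  d3:3  d4:3 — peak 3.
Total tradesperson-days = 12 over 4 days ⇒ peak ≥ ⌈12/4⌉ = 3, so 3 is optimal.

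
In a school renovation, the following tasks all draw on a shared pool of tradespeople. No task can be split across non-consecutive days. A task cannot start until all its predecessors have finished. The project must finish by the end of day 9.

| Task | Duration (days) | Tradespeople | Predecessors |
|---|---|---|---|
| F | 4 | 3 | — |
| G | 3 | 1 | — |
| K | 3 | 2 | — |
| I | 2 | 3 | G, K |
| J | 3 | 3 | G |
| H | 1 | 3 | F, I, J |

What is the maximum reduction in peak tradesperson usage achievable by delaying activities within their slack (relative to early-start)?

Early-start peak: d1:6  d2:6  d3:6  d4:9  d5:6  d6:3  d7:3  d8:0  d9:0 ⇒ 9.
Leveled (F@1, G@1, K@1, I@4, J@5, H@8): d1:6  d2:6  d3:6  d4:6  d5:6  d6:3  d7:3  d8:3  d9:0 ⇒ 6.
Reduction 9 − 6 = 3.

3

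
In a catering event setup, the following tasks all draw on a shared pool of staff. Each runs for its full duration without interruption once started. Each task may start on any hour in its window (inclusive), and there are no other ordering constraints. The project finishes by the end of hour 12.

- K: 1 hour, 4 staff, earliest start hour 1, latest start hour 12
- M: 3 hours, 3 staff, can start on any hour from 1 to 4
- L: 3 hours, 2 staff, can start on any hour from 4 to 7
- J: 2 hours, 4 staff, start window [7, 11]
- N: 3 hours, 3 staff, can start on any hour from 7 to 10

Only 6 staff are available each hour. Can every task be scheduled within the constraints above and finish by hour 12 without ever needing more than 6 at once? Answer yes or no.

Schedule K@1, M@2, L@5, J@8, N@10: h1:4  h2:3  h3:3  h4:3  h5:2  h6:2  h7:2  h8:4  h9:4  h10:3  h11:3  h12:3 — peak 4 ≤ 6.

yes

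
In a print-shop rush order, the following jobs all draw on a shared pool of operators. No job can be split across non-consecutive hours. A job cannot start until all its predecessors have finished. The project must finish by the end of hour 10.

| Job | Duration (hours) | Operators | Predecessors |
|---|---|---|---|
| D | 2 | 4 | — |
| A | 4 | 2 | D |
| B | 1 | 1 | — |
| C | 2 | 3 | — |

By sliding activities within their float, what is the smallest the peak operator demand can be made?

Early-start (D@1, A@3, B@1, C@1) gives peak 8: h1:8  h2:7  h3:2  h4:2  h5:2  h6:2  h7:0  h8:0  h9:0  h10:0.
Shift B→3, C→7.
Schedule D@1, A@3, B@3, C@7: h1:4  h2:4  h3:3  h4:2  h5:2  h6:2  h7:3  h8:3  h9:0  h10:0 — peak 4.

4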